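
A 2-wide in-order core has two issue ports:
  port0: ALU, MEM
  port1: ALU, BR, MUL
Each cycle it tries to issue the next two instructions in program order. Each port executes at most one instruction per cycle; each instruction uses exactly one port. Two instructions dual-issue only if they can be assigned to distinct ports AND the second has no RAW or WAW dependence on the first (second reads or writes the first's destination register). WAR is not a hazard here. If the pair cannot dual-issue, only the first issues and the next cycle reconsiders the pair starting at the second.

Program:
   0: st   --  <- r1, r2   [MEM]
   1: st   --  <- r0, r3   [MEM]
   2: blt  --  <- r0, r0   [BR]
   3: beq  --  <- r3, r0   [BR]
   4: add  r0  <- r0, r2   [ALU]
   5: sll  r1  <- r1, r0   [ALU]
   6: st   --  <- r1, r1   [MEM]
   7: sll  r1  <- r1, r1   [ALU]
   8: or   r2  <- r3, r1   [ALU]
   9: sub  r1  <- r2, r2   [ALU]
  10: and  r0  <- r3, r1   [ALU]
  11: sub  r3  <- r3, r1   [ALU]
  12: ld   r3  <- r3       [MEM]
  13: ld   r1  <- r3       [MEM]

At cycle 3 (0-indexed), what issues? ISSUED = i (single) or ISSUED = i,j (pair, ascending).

0. st @i0  | no-port MEM/MEM
1. st;blt @i1&i2  | 2-wide
2. beq;add @i3&i4  | 2-wide
3. sll @i5  | RAW r1
4. st;sll @i6&i7  | 2-wide
5. or @i8  | RAW r2
6. sub @i9  | RAW r1
7. and;sub @i10&i11  | 2-wide
8. ld @i12  | no-port MEM/MEM
9. ld @i13  | tail

ISSUED = 5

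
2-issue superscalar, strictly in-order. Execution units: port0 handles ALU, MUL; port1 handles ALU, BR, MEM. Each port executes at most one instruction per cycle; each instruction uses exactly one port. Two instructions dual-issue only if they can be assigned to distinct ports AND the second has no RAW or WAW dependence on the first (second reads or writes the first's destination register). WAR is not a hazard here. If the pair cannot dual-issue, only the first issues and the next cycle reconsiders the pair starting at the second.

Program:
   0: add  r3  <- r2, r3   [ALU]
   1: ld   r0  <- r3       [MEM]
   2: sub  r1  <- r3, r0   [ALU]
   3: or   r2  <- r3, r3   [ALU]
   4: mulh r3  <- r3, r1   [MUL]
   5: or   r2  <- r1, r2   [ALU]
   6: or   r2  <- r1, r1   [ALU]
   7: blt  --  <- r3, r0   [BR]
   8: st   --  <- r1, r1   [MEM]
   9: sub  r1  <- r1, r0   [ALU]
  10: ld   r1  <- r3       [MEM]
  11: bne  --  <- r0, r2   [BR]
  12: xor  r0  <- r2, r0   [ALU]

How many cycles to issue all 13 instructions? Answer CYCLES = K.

CYCLES = 8

[0] i0  add.ALU  -- RAW r3
[1] i1  ld.MEM  -- RAW r0
[2] i2/i3  sub.ALU+or.ALU  -- dual
[3] i4/i5  mulh.MUL+or.ALU  -- dual
[4] i6/i7  or.ALU+blt.BR  -- dual
[5] i8/i9  st.MEM+sub.ALU  -- dual
[6] i10  ld.MEM  -- no-port MEM/BR
[7] i11/i12  bne.BR+xor.ALU  -- dual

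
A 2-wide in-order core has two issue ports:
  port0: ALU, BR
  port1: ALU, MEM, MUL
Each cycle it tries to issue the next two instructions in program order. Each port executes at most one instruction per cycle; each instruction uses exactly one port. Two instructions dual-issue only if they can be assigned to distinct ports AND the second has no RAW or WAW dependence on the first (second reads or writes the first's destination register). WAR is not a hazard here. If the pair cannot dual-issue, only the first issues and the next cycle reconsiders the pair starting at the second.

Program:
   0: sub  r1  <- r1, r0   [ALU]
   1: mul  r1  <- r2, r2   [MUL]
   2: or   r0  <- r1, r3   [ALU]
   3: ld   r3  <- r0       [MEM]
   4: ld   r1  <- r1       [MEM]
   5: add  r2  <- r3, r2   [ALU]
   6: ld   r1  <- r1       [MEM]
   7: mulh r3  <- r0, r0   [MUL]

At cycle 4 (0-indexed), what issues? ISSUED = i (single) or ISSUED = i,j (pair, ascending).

[0] i0  sub  -- WAW r1
[1] i1  mul  -- RAW r1
[2] i2  or  -- RAW r0
[3] i3  ld  -- no-port MEM/MEM
[4] i4&i5  ld/add  -- pair
[5] i6  ld  -- no-port MEM/MUL
[6] i7  mulh  -- tail

ISSUED = 4,5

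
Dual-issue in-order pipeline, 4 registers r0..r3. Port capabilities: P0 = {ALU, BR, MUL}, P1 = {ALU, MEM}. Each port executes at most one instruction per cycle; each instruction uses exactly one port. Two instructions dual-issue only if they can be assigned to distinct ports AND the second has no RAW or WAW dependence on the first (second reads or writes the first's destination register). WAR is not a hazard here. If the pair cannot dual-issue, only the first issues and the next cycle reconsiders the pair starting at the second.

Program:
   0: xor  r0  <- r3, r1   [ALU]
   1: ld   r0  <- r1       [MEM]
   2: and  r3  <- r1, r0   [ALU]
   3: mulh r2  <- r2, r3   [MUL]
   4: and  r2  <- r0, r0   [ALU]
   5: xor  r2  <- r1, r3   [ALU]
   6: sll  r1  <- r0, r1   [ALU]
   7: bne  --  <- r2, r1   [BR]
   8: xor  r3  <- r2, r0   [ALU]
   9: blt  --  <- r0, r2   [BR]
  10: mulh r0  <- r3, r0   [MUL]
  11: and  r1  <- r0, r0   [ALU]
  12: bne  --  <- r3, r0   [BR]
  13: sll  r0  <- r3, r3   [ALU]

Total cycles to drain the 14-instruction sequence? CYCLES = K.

CYCLES = 11

  cy0 -> i0 (xor) WAW r0
  cy1 -> i1 (ld) RAW r0
  cy2 -> i2 (and) RAW r3
  cy3 -> i3 (mulh) WAW r2
  cy4 -> i4 (and) WAW r2
  cy5 -> i5&i6 (xor sll) 2-wide
  cy6 -> i7&i8 (bne xor) 2-wide
  cy7 -> i9 (blt) no-port BR/MUL
  cy8 -> i10 (mulh) RAW r0
  cy9 -> i11&i12 (and bne) 2-wide
  cy10 -> i13 (sll) tail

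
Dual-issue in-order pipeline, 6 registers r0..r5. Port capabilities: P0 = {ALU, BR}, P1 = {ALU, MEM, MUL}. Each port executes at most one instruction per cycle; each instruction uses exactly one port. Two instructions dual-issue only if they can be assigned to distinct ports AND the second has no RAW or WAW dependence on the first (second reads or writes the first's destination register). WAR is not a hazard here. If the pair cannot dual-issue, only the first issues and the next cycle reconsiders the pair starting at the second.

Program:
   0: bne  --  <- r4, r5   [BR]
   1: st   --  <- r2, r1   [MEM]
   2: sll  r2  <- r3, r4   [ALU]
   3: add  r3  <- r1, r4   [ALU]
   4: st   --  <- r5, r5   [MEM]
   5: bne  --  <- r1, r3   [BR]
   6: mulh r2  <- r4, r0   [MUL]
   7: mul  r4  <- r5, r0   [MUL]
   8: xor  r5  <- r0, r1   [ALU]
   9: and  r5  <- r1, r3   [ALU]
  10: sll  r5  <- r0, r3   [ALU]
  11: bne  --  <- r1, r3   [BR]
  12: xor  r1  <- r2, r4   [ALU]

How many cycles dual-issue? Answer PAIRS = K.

PAIRS = 5

#0 head=0: bne/st i0&i1 2-wide
#1 head=2: sll/add i2&i3 2-wide
#2 head=4: st/bne i4&i5 2-wide
#3 head=6: mulh i6 no-port MUL/MUL
#4 head=7: mul/xor i7&i8 2-wide
#5 head=9: and i9 WAW r5
#6 head=10: sll/bne i10&i11 2-wide
#7 head=12: xor i12 tail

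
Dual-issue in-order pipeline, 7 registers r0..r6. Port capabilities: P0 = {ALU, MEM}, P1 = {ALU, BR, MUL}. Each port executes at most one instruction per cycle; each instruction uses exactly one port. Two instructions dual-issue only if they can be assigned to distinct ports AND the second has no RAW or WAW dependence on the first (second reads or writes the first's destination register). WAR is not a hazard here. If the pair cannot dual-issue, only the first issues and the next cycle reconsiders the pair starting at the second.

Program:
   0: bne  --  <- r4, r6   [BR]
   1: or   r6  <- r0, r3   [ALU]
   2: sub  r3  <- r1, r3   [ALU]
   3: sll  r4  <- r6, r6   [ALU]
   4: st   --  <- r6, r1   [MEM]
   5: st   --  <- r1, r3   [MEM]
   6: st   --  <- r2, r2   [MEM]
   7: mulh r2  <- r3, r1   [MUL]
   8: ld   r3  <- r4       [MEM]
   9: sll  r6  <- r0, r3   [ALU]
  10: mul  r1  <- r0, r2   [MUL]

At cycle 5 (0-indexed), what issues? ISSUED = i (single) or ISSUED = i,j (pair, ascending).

  cy0 -> i0/i1 (bne.BR;or.ALU) pair
  cy1 -> i2/i3 (sub.ALU;sll.ALU) pair
  cy2 -> i4 (st.MEM) no-port MEM/MEM
  cy3 -> i5 (st.MEM) no-port MEM/MEM
  cy4 -> i6/i7 (st.MEM;mulh.MUL) pair
  cy5 -> i8 (ld.MEM) RAW r3
  cy6 -> i9/i10 (sll.ALU;mul.MUL) pair

ISSUED = 8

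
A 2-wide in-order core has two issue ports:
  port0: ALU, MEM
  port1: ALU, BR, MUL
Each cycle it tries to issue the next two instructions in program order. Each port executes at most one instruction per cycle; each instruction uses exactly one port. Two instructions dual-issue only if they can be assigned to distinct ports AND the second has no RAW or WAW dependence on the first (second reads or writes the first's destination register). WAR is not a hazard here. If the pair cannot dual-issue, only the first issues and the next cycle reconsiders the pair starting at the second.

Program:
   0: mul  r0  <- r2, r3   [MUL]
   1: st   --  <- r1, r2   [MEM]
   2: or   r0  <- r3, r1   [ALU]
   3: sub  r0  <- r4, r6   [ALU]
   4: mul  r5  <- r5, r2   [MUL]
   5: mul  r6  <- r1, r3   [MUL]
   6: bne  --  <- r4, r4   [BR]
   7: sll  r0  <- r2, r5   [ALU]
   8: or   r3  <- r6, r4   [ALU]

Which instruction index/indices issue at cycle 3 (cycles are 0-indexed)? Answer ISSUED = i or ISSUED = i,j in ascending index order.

0. mul.MUL/st.MEM @i0&i1  | pair
1. or.ALU @i2  | WAW r0
2. sub.ALU/mul.MUL @i3&i4  | pair
3. mul.MUL @i5  | no-port MUL/BR
4. bne.BR/sll.ALU @i6&i7  | pair
5. or.ALU @i8  | tail

ISSUED = 5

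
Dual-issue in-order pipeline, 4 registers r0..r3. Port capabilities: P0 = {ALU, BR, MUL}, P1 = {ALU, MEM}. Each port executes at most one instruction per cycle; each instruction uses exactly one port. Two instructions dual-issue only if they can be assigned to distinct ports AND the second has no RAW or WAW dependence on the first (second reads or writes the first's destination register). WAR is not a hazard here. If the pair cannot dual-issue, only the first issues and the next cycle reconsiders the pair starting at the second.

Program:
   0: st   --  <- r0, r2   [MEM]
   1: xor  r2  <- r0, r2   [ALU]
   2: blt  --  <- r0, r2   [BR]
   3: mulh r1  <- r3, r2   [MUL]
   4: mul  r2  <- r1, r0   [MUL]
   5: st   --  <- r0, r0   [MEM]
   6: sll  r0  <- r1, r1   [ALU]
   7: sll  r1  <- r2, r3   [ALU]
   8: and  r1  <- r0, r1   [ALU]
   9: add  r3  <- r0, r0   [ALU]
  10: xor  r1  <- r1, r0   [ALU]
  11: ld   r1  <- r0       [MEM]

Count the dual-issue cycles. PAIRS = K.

t=0 i0+i1:st xor ; pair
t=1 i2:blt ; no-port BR/MUL
t=2 i3:mulh ; no-port MUL/MUL
t=3 i4+i5:mul st ; pair
t=4 i6+i7:sll sll ; pair
t=5 i8+i9:and add ; pair
t=6 i10:xor ; WAW r1
t=7 i11:ld ; tail

PAIRS = 4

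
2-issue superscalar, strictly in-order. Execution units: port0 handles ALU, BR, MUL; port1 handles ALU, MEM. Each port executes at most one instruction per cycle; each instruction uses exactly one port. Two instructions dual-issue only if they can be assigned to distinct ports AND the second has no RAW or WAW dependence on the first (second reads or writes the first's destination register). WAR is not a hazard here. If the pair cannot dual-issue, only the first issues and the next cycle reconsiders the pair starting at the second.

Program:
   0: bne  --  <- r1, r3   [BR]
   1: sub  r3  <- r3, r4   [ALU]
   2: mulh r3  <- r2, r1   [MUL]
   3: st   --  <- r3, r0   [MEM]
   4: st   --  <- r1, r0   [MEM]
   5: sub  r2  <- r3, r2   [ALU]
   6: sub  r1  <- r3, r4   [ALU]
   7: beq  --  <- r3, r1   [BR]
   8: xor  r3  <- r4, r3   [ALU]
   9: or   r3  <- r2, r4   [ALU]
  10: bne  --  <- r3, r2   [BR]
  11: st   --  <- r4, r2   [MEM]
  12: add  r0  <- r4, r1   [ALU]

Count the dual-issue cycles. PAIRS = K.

PAIRS = 4

  cy0 -> i0&i1 (bne.BR+sub.ALU) pair
  cy1 -> i2 (mulh.MUL) RAW r3
  cy2 -> i3 (st.MEM) no-port MEM/MEM
  cy3 -> i4&i5 (st.MEM+sub.ALU) pair
  cy4 -> i6 (sub.ALU) RAW r1
  cy5 -> i7&i8 (beq.BR+xor.ALU) pair
  cy6 -> i9 (or.ALU) RAW r3
  cy7 -> i10&i11 (bne.BR+st.MEM) pair
  cy8 -> i12 (add.ALU) tail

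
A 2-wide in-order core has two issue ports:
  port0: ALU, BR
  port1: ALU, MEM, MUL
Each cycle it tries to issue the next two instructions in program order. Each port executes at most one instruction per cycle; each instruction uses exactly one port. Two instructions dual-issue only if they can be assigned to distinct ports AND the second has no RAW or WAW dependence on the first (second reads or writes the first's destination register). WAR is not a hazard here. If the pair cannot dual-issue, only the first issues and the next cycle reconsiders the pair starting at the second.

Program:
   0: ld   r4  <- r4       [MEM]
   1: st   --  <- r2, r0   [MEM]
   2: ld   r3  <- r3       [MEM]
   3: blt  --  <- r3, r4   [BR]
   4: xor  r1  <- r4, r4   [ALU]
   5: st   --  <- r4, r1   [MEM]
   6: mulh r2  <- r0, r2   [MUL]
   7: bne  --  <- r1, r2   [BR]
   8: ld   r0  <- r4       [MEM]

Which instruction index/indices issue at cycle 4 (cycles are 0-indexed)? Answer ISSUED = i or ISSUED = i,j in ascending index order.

c0: i0 ld  no-port MEM/MEM
c1: i1 st  no-port MEM/MEM
c2: i2 ld  RAW r3
c3: i3/i4 blt xor  pair
c4: i5 st  no-port MEM/MUL
c5: i6 mulh  RAW r2
c6: i7/i8 bne ld  pair

ISSUED = 5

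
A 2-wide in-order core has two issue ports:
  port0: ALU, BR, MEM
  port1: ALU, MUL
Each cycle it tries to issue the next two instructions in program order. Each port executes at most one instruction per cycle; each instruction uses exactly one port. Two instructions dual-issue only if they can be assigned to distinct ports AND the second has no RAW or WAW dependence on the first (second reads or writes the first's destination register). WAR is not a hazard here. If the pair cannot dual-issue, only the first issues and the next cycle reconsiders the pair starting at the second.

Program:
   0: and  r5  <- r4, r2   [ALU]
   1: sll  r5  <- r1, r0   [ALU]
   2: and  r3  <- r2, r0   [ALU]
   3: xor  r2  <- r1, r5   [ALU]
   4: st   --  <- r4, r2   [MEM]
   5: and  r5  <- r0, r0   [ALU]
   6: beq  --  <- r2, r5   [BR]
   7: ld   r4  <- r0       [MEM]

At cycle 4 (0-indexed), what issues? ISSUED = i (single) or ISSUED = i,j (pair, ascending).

ISSUED = 6

  cy0 -> i0 (and) WAW r5
  cy1 -> i1&i2 (sll;and) 2-wide
  cy2 -> i3 (xor) RAW r2
  cy3 -> i4&i5 (st;and) 2-wide
  cy4 -> i6 (beq) no-port BR/MEM
  cy5 -> i7 (ld) tail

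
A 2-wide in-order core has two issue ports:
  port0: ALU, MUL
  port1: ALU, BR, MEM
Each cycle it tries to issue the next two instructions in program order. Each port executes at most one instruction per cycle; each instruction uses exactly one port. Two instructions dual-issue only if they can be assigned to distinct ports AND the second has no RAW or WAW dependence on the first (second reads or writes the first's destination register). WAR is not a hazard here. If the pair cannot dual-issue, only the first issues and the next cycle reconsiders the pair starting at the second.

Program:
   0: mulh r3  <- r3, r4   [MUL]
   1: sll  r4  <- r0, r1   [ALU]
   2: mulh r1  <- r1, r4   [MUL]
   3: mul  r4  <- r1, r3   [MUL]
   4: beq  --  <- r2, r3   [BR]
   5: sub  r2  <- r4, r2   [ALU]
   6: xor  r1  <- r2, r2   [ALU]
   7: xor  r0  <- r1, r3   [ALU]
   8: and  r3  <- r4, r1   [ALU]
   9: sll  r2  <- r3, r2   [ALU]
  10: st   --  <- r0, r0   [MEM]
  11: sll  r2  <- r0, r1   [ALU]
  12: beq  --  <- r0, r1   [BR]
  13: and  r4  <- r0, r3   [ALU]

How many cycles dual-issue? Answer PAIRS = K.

#0 head=0: mulh/sll i0,i1 pair
#1 head=2: mulh i2 no-port MUL/MUL
#2 head=3: mul/beq i3,i4 pair
#3 head=5: sub i5 RAW r2
#4 head=6: xor i6 RAW r1
#5 head=7: xor/and i7,i8 pair
#6 head=9: sll/st i9,i10 pair
#7 head=11: sll/beq i11,i12 pair
#8 head=13: and i13 tail

PAIRS = 5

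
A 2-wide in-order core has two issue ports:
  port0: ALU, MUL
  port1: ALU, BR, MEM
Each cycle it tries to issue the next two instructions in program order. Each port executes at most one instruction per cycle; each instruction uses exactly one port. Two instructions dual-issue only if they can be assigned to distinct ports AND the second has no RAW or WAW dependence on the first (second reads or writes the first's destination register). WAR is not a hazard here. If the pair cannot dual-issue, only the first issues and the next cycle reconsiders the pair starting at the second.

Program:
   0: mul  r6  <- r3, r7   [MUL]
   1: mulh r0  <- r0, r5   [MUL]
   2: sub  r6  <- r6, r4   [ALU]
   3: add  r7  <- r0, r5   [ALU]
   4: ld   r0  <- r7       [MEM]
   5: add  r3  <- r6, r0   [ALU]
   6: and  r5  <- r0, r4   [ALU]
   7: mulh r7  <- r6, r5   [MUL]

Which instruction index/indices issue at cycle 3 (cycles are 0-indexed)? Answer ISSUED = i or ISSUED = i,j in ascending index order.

ISSUED = 4

t=0 i0:mul.MUL ; no-port MUL/MUL
t=1 i1,i2:mulh.MUL+sub.ALU ; 2-wide
t=2 i3:add.ALU ; RAW r7
t=3 i4:ld.MEM ; RAW r0
t=4 i5,i6:add.ALU+and.ALU ; 2-wide
t=5 i7:mulh.MUL ; tail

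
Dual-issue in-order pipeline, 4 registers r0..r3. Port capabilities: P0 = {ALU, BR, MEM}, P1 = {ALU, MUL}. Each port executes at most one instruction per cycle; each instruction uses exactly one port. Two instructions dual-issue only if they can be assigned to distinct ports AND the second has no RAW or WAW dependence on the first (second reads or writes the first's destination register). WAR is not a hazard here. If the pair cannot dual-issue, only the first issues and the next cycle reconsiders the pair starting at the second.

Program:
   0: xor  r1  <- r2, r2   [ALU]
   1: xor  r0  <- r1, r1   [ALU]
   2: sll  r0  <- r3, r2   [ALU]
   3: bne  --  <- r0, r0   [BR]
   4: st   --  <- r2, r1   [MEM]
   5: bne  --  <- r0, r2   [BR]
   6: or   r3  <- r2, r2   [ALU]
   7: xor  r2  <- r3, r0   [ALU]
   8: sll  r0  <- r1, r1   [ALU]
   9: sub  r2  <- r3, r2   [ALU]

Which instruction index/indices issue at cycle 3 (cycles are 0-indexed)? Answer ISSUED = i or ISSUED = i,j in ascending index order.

ISSUED = 3

#0 head=0: xor i0 RAW r1
#1 head=1: xor i1 WAW r0
#2 head=2: sll i2 RAW r0
#3 head=3: bne i3 no-port BR/MEM
#4 head=4: st i4 no-port MEM/BR
#5 head=5: bne;or i5&i6 pair
#6 head=7: xor;sll i7&i8 pair
#7 head=9: sub i9 tail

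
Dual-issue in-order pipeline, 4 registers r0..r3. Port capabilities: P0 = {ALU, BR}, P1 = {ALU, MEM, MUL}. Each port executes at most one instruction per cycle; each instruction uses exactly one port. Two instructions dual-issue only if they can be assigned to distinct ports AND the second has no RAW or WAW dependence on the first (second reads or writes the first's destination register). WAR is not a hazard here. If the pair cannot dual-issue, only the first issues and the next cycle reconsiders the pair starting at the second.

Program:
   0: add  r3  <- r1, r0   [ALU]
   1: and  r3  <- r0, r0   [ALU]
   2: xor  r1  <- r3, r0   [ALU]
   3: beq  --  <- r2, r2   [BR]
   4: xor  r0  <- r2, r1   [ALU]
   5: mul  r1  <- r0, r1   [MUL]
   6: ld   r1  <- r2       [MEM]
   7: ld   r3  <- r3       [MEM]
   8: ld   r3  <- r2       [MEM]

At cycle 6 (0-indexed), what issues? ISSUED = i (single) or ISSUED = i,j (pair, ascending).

ISSUED = 7

  cy0 -> i0 (add) WAW r3
  cy1 -> i1 (and) RAW r3
  cy2 -> i2+i3 (xor;beq) dual
  cy3 -> i4 (xor) RAW r0
  cy4 -> i5 (mul) no-port MUL/MEM
  cy5 -> i6 (ld) no-port MEM/MEM
  cy6 -> i7 (ld) no-port MEM/MEM
  cy7 -> i8 (ld) tail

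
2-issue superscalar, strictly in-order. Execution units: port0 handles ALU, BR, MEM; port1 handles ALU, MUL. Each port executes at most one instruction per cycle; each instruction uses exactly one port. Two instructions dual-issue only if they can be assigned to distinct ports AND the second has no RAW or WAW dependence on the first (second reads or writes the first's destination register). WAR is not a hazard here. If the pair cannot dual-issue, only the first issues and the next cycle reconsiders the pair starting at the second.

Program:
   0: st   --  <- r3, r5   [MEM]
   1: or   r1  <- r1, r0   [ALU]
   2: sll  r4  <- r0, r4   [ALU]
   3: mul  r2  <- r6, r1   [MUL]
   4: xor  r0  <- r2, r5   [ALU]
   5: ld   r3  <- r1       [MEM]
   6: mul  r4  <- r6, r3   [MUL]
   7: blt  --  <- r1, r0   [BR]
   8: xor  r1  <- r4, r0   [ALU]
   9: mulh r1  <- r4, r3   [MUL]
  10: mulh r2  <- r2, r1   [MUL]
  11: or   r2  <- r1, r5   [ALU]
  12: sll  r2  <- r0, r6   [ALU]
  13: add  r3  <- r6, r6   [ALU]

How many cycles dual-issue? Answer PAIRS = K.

  cy0 -> i0&i1 (st.MEM;or.ALU) pair
  cy1 -> i2&i3 (sll.ALU;mul.MUL) pair
  cy2 -> i4&i5 (xor.ALU;ld.MEM) pair
  cy3 -> i6&i7 (mul.MUL;blt.BR) pair
  cy4 -> i8 (xor.ALU) WAW r1
  cy5 -> i9 (mulh.MUL) no-port MUL/MUL
  cy6 -> i10 (mulh.MUL) WAW r2
  cy7 -> i11 (or.ALU) WAW r2
  cy8 -> i12&i13 (sll.ALU;add.ALU) pair

PAIRS = 5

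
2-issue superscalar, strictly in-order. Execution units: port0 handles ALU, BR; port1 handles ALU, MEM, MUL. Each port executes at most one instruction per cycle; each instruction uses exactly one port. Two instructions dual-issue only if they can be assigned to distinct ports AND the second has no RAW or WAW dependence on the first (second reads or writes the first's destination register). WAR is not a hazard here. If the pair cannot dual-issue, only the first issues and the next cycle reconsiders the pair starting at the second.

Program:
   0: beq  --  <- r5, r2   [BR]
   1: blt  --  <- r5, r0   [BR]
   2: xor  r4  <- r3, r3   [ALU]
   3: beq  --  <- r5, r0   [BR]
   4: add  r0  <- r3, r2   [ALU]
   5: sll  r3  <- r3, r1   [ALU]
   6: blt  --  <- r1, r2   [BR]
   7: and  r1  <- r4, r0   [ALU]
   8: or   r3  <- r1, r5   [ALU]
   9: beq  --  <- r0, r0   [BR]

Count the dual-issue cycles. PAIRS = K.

PAIRS = 4

[0] i0  beq.BR  -- no-port BR/BR
[1] i1,i2  blt.BR+xor.ALU  -- dual
[2] i3,i4  beq.BR+add.ALU  -- dual
[3] i5,i6  sll.ALU+blt.BR  -- dual
[4] i7  and.ALU  -- RAW r1
[5] i8,i9  or.ALU+beq.BR  -- dual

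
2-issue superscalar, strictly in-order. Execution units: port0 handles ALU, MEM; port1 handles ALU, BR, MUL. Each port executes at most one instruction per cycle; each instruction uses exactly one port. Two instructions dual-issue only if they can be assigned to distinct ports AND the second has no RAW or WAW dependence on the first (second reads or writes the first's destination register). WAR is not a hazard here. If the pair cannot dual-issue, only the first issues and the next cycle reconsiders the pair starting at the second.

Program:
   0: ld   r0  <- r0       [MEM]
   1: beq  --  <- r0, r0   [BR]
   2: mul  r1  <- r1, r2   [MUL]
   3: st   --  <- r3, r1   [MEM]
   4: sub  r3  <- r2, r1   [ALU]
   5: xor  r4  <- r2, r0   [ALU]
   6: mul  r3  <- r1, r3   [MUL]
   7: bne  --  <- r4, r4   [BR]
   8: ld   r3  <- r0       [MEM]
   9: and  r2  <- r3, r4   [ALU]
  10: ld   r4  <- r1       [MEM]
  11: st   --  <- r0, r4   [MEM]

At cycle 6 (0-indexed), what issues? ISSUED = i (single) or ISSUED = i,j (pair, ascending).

0. ld.MEM @i0  | RAW r0
1. beq.BR @i1  | no-port BR/MUL
2. mul.MUL @i2  | RAW r1
3. st.MEM sub.ALU @i3/i4  | 2-wide
4. xor.ALU mul.MUL @i5/i6  | 2-wide
5. bne.BR ld.MEM @i7/i8  | 2-wide
6. and.ALU ld.MEM @i9/i10  | 2-wide
7. st.MEM @i11  | tail

ISSUED = 9,10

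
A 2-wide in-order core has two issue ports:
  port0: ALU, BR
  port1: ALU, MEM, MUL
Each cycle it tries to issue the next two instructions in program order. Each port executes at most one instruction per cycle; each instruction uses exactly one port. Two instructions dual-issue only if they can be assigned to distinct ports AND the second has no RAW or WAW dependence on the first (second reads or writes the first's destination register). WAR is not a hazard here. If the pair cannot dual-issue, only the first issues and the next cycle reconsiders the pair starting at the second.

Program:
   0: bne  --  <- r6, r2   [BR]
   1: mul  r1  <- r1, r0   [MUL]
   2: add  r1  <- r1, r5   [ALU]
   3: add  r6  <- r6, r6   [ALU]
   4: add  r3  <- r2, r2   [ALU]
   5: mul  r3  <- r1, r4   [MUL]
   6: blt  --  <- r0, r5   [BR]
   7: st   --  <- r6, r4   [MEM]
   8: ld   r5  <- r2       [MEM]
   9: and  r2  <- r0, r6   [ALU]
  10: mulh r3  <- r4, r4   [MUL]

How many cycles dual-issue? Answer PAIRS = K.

PAIRS = 4

0. bne+mul @i0/i1  | 2-wide
1. add+add @i2/i3  | 2-wide
2. add @i4  | WAW r3
3. mul+blt @i5/i6  | 2-wide
4. st @i7  | no-port MEM/MEM
5. ld+and @i8/i9  | 2-wide
6. mulh @i10  | tail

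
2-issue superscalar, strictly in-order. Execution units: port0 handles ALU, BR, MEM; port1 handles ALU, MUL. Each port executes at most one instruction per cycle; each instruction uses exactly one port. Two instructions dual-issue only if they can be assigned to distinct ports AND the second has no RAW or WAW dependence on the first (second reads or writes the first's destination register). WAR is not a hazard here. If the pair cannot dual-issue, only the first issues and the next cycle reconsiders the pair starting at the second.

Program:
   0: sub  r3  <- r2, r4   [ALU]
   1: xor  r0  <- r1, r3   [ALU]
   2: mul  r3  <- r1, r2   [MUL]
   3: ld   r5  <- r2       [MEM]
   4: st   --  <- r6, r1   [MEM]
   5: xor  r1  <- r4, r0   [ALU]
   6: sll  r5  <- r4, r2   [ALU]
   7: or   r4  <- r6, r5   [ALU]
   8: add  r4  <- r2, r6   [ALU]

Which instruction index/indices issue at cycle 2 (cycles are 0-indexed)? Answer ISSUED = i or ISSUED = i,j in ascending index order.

t=0 i0:sub.ALU ; RAW r3
t=1 i1+i2:xor.ALU mul.MUL ; pair
t=2 i3:ld.MEM ; no-port MEM/MEM
t=3 i4+i5:st.MEM xor.ALU ; pair
t=4 i6:sll.ALU ; RAW r5
t=5 i7:or.ALU ; WAW r4
t=6 i8:add.ALU ; tail

ISSUED = 3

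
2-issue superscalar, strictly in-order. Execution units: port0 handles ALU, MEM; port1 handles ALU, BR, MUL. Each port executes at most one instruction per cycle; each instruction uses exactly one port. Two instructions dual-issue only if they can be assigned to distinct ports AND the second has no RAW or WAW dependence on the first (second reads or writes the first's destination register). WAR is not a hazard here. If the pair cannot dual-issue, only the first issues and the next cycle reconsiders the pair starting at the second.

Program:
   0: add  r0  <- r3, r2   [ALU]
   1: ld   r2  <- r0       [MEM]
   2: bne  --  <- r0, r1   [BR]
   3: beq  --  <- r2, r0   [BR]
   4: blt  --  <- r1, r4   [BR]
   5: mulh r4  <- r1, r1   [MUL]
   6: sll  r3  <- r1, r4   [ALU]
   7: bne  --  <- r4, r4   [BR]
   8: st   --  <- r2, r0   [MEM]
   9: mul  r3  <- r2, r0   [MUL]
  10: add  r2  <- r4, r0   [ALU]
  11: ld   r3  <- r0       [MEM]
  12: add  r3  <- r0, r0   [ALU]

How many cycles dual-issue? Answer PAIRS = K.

[0] i0  add.ALU  -- RAW r0
[1] i1+i2  ld.MEM;bne.BR  -- dual
[2] i3  beq.BR  -- no-port BR/BR
[3] i4  blt.BR  -- no-port BR/MUL
[4] i5  mulh.MUL  -- RAW r4
[5] i6+i7  sll.ALU;bne.BR  -- dual
[6] i8+i9  st.MEM;mul.MUL  -- dual
[7] i10+i11  add.ALU;ld.MEM  -- dual
[8] i12  add.ALU  -- tail

PAIRS = 4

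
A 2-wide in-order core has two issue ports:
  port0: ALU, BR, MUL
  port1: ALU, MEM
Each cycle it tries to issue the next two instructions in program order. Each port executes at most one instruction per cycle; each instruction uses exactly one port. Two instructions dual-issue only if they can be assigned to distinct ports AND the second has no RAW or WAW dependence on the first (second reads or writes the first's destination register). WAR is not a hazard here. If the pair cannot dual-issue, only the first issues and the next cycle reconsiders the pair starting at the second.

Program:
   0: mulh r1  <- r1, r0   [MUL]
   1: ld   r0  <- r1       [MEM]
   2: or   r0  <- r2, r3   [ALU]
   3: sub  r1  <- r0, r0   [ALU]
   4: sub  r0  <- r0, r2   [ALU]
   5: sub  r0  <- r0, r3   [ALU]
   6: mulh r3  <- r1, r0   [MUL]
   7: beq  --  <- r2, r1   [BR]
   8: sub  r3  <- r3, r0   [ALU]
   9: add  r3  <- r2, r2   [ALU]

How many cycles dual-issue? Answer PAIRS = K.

PAIRS = 2

t=0 i0:mulh.MUL ; RAW r1
t=1 i1:ld.MEM ; WAW r0
t=2 i2:or.ALU ; RAW r0
t=3 i3&i4:sub.ALU/sub.ALU ; pair
t=4 i5:sub.ALU ; RAW r0
t=5 i6:mulh.MUL ; no-port MUL/BR
t=6 i7&i8:beq.BR/sub.ALU ; pair
t=7 i9:add.ALU ; tail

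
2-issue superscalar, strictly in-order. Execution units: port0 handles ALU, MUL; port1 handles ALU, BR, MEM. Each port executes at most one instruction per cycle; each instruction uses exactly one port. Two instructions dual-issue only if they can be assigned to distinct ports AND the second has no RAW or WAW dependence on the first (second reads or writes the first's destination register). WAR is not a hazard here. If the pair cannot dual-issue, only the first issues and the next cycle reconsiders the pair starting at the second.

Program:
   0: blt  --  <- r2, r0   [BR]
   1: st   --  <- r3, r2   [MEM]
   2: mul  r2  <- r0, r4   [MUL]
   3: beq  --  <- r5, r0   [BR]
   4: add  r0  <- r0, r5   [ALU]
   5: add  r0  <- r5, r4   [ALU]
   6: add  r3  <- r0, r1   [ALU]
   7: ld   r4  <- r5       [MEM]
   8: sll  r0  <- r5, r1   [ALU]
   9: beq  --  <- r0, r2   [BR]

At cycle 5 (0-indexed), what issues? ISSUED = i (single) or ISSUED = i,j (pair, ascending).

ISSUED = 8

  cy0 -> i0 (blt) no-port BR/MEM
  cy1 -> i1/i2 (st/mul) dual
  cy2 -> i3/i4 (beq/add) dual
  cy3 -> i5 (add) RAW r0
  cy4 -> i6/i7 (add/ld) dual
  cy5 -> i8 (sll) RAW r0
  cy6 -> i9 (beq) tail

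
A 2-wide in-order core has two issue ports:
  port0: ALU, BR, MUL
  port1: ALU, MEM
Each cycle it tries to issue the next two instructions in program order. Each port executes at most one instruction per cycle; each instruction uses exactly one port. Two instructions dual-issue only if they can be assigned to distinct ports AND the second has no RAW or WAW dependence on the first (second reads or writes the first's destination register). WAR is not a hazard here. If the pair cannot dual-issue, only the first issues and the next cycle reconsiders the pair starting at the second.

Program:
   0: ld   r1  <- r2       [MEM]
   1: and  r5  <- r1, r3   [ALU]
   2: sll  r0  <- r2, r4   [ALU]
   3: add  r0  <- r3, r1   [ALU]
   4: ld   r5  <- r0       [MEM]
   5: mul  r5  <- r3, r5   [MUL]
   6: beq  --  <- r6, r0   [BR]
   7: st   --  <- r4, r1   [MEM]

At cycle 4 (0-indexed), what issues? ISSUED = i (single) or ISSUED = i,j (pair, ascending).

  cy0 -> i0 (ld) RAW r1
  cy1 -> i1,i2 (and+sll) pair
  cy2 -> i3 (add) RAW r0
  cy3 -> i4 (ld) RAW+WAW r5
  cy4 -> i5 (mul) no-port MUL/BR
  cy5 -> i6,i7 (beq+st) pair

ISSUED = 5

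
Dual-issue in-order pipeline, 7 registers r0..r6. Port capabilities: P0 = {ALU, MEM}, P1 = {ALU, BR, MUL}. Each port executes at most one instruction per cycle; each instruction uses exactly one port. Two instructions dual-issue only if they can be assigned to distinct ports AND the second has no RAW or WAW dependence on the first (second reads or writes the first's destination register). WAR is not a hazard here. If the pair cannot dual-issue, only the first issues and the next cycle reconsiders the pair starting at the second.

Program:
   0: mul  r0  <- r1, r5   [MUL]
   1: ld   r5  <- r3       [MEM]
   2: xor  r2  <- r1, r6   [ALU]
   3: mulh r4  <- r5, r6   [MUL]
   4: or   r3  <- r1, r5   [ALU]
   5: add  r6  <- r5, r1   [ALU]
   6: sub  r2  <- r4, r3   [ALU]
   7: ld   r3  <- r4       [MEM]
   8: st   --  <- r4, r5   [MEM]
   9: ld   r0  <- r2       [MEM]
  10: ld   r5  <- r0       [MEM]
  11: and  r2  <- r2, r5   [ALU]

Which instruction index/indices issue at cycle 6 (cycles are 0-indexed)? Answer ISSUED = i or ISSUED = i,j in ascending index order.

ISSUED = 10

c0: i0&i1 mul;ld  2-wide
c1: i2&i3 xor;mulh  2-wide
c2: i4&i5 or;add  2-wide
c3: i6&i7 sub;ld  2-wide
c4: i8 st  no-port MEM/MEM
c5: i9 ld  no-port MEM/MEM
c6: i10 ld  RAW r5
c7: i11 and  tail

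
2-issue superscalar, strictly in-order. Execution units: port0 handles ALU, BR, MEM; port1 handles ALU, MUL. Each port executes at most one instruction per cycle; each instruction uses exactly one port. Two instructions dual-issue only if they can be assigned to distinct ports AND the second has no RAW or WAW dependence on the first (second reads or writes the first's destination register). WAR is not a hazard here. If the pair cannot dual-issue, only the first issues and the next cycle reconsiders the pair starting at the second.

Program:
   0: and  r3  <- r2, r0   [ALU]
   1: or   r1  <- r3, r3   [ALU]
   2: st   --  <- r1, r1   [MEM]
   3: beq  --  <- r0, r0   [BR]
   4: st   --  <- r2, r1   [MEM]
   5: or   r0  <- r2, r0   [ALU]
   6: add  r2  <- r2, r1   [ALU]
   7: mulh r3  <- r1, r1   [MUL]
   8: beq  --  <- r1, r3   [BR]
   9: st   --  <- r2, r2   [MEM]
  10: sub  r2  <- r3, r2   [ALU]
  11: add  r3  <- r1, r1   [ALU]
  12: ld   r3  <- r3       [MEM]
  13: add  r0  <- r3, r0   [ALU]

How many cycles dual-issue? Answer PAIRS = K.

PAIRS = 3

#0 head=0: and.ALU i0 RAW r3
#1 head=1: or.ALU i1 RAW r1
#2 head=2: st.MEM i2 no-port MEM/BR
#3 head=3: beq.BR i3 no-port BR/MEM
#4 head=4: st.MEM;or.ALU i4&i5 2-wide
#5 head=6: add.ALU;mulh.MUL i6&i7 2-wide
#6 head=8: beq.BR i8 no-port BR/MEM
#7 head=9: st.MEM;sub.ALU i9&i10 2-wide
#8 head=11: add.ALU i11 RAW+WAW r3
#9 head=12: ld.MEM i12 RAW r3
#10 head=13: add.ALU i13 tail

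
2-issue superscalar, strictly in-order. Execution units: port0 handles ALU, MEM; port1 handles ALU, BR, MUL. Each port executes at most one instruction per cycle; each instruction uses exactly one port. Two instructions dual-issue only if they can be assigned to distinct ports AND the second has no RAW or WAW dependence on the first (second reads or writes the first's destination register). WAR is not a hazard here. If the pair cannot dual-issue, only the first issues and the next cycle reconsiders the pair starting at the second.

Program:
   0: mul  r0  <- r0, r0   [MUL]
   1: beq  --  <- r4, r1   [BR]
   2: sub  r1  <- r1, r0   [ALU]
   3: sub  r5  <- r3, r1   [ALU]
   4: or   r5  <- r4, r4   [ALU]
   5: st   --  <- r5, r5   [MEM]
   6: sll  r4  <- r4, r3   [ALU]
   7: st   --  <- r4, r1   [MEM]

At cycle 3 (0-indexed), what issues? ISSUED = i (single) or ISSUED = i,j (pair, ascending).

t=0 i0:mul.MUL ; no-port MUL/BR
t=1 i1/i2:beq.BR/sub.ALU ; 2-wide
t=2 i3:sub.ALU ; WAW r5
t=3 i4:or.ALU ; RAW r5
t=4 i5/i6:st.MEM/sll.ALU ; 2-wide
t=5 i7:st.MEM ; tail

ISSUED = 4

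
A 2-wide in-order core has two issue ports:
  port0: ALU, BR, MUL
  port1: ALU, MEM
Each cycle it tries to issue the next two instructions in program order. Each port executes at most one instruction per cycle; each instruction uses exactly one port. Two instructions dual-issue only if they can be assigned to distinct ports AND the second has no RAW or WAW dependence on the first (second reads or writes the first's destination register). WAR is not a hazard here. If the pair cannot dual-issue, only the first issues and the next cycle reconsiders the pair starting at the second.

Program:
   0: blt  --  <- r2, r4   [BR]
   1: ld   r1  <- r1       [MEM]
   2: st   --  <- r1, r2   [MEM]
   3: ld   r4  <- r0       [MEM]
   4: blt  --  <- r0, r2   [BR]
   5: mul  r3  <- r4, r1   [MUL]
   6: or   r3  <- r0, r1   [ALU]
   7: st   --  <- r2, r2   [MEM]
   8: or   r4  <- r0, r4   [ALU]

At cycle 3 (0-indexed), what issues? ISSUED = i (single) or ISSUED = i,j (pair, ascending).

  cy0 -> i0,i1 (blt ld) pair
  cy1 -> i2 (st) no-port MEM/MEM
  cy2 -> i3,i4 (ld blt) pair
  cy3 -> i5 (mul) WAW r3
  cy4 -> i6,i7 (or st) pair
  cy5 -> i8 (or) tail

ISSUED = 5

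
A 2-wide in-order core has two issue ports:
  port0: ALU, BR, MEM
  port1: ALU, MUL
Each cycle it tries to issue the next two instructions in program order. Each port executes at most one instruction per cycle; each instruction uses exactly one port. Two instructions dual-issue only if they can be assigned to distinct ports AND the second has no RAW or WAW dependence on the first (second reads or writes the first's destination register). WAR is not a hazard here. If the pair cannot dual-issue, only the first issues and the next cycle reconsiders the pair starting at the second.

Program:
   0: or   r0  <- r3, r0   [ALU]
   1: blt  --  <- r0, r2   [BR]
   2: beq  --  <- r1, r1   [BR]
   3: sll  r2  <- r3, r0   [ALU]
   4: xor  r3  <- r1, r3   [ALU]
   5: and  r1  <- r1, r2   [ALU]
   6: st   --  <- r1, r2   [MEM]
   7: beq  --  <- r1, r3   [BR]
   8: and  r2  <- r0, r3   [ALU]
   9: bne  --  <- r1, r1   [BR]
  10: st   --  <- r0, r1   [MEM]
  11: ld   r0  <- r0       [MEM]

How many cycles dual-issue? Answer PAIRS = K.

t=0 i0:or.ALU ; RAW r0
t=1 i1:blt.BR ; no-port BR/BR
t=2 i2,i3:beq.BR sll.ALU ; pair
t=3 i4,i5:xor.ALU and.ALU ; pair
t=4 i6:st.MEM ; no-port MEM/BR
t=5 i7,i8:beq.BR and.ALU ; pair
t=6 i9:bne.BR ; no-port BR/MEM
t=7 i10:st.MEM ; no-port MEM/MEM
t=8 i11:ld.MEM ; tail

PAIRS = 3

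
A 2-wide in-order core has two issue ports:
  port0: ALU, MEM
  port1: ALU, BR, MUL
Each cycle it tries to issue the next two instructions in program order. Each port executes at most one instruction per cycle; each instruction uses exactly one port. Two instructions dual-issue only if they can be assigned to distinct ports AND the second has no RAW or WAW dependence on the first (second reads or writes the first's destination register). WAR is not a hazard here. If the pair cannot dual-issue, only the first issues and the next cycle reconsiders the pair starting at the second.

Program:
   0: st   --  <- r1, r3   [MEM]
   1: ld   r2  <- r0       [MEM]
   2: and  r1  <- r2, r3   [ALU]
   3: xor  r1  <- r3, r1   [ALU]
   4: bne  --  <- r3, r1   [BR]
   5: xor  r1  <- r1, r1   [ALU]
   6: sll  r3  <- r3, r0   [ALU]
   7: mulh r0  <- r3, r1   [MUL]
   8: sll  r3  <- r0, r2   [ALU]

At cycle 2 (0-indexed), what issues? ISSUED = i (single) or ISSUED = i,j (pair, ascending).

ISSUED = 2

  cy0 -> i0 (st.MEM) no-port MEM/MEM
  cy1 -> i1 (ld.MEM) RAW r2
  cy2 -> i2 (and.ALU) RAW+WAW r1
  cy3 -> i3 (xor.ALU) RAW r1
  cy4 -> i4/i5 (bne.BR+xor.ALU) dual
  cy5 -> i6 (sll.ALU) RAW r3
  cy6 -> i7 (mulh.MUL) RAW r0
  cy7 -> i8 (sll.ALU) tail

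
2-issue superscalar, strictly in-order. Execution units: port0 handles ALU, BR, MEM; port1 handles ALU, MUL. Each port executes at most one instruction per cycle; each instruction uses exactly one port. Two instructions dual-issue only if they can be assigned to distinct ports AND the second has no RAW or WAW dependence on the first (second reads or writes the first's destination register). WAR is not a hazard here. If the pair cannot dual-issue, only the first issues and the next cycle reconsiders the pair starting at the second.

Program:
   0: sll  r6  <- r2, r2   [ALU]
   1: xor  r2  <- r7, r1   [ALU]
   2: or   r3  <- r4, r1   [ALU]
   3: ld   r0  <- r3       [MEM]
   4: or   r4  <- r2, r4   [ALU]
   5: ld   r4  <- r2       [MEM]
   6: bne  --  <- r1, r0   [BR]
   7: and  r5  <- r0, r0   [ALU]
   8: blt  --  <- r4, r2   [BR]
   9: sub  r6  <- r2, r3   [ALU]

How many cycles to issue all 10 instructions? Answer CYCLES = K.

CYCLES = 6

  cy0 -> i0&i1 (sll.ALU+xor.ALU) pair
  cy1 -> i2 (or.ALU) RAW r3
  cy2 -> i3&i4 (ld.MEM+or.ALU) pair
  cy3 -> i5 (ld.MEM) no-port MEM/BR
  cy4 -> i6&i7 (bne.BR+and.ALU) pair
  cy5 -> i8&i9 (blt.BR+sub.ALU) pair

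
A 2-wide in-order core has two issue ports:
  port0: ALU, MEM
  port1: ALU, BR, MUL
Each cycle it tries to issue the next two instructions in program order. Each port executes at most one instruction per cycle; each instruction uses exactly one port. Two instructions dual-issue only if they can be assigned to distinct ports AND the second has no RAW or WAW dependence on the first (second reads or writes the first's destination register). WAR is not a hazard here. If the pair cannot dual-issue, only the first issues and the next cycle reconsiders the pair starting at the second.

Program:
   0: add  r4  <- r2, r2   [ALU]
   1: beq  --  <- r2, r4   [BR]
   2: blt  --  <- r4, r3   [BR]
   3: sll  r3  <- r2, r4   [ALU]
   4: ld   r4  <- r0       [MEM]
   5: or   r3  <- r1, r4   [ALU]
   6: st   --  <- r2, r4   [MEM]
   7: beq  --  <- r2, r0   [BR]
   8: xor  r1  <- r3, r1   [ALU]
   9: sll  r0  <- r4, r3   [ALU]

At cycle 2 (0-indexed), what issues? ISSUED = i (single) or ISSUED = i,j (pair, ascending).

ISSUED = 2,3

c0: i0 add  RAW r4
c1: i1 beq  no-port BR/BR
c2: i2&i3 blt+sll  pair
c3: i4 ld  RAW r4
c4: i5&i6 or+st  pair
c5: i7&i8 beq+xor  pair
c6: i9 sll  tail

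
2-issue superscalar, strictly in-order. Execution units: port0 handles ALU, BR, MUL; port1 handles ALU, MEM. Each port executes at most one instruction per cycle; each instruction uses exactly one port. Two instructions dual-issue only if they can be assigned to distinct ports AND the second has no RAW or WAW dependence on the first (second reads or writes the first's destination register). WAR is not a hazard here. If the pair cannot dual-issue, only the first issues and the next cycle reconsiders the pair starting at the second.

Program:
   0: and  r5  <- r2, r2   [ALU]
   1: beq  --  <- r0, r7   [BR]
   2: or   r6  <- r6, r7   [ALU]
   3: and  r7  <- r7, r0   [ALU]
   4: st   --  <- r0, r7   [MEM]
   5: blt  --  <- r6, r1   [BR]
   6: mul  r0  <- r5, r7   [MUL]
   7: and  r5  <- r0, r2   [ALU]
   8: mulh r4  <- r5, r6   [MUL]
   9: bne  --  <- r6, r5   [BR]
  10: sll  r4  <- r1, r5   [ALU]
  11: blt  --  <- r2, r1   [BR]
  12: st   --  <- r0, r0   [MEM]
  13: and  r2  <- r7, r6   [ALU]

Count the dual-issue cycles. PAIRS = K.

PAIRS = 5

  cy0 -> i0&i1 (and;beq) 2-wide
  cy1 -> i2&i3 (or;and) 2-wide
  cy2 -> i4&i5 (st;blt) 2-wide
  cy3 -> i6 (mul) RAW r0
  cy4 -> i7 (and) RAW r5
  cy5 -> i8 (mulh) no-port MUL/BR
  cy6 -> i9&i10 (bne;sll) 2-wide
  cy7 -> i11&i12 (blt;st) 2-wide
  cy8 -> i13 (and) tail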